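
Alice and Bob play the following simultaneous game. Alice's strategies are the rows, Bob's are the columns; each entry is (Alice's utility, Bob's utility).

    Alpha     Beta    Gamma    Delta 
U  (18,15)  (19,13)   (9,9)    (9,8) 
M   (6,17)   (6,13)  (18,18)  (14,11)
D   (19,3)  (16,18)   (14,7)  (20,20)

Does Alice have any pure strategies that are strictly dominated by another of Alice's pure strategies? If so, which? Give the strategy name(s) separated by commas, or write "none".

U is not dominated — it holds its own against M at Alpha (18>6); D at Beta (19>16).
M: no other strategy beats it everywhere (U at Gamma (18>9); D at Gamma (18>14)).
Nothing dominates D: U at Alpha (19>18); M at Alpha (19>6).

none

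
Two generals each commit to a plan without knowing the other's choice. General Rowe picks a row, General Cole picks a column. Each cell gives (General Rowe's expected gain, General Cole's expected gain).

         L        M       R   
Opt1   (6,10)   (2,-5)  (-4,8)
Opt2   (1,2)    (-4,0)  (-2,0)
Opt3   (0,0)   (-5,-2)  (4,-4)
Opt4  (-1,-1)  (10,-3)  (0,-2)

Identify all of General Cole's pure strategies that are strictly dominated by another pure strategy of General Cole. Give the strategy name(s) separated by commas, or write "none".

L is not dominated — it holds its own against M at Opt1 (10>-5); R at Opt1 (10>8).
M is strictly dominated by L (Opt1: 10>-5, Opt2: 2>0, Opt3: 0>-2, Opt4: -1>-3).
R is strictly dominated by L (Opt1: 10>8, Opt2: 2>0, Opt3: 0>-4, Opt4: -1>-2).

M, R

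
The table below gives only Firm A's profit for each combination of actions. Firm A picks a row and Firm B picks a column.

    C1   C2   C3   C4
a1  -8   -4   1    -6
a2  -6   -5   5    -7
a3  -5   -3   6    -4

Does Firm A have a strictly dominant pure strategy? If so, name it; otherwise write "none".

a3 vs a1: C1: -5>-8, C2: -3>-4, C3: 6>1, C4: -4>-6.
a3 vs a2: C1: -5>-6, C2: -3>-5, C3: 6>5, C4: -4>-7.
a3 strictly beats every other strategy against every opponent action, so it is strictly dominant.

a3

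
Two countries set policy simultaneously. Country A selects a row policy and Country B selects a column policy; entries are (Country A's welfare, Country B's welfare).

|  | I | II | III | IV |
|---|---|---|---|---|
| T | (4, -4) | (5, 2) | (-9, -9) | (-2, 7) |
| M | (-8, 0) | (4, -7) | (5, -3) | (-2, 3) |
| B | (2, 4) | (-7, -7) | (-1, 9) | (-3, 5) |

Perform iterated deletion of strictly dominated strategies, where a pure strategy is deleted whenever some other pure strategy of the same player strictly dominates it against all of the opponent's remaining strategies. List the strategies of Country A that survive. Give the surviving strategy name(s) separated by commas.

Column I is eliminated: IV beats it against every remaining row (T: 7>-4, M: 3>0, B: 5>4).
Country A's strategy B is strictly dominated by M (II: 4>-7, III: 5>-1, IV: -2>-3) and is removed.
For Country B, IV strictly dominates II on the remaining rows (T: 7>2, M: 3>-7); eliminate II.
Column III is eliminated: IV beats it against every remaining row (T: 7>-9, M: 3>-3).
Among the remaining strategies, none is strictly dominated by another pure strategy of the same player, so the elimination stops.
Surviving strategies — Country A: {T, M}; Country B: {IV}.

T, M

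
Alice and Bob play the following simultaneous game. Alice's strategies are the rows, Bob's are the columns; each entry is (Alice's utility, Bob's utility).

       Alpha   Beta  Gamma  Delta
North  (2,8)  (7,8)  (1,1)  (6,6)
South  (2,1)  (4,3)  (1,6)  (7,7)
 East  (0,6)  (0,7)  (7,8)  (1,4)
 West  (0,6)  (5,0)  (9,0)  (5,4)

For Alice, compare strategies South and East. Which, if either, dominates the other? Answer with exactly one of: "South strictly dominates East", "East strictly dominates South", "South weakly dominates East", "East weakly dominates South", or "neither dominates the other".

neither dominates the other

Compare South to East across each opponent action: Alpha: 2>0, Beta: 4>0, Gamma: 1<7, Delta: 7>1.
South does better at Alpha, Beta, Delta but worse at Gamma; neither strategy dominates the other.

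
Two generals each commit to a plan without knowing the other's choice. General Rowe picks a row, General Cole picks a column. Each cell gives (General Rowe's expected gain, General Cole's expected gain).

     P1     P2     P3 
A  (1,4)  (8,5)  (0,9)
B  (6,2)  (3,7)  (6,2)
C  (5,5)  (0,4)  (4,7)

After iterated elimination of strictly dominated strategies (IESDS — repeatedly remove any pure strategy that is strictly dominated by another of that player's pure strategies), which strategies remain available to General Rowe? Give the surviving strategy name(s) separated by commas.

A, B

General Rowe's strategy C is strictly dominated by B (P1: 6>5, P2: 3>0, P3: 6>4) and is removed.
Column P1 is eliminated: P2 beats it against every remaining row (A: 5>4, B: 7>2).
Among the remaining strategies, none is strictly dominated by another pure strategy of the same player, so the elimination stops.
Surviving strategies — General Rowe: {A, B}; General Cole: {P2, P3}.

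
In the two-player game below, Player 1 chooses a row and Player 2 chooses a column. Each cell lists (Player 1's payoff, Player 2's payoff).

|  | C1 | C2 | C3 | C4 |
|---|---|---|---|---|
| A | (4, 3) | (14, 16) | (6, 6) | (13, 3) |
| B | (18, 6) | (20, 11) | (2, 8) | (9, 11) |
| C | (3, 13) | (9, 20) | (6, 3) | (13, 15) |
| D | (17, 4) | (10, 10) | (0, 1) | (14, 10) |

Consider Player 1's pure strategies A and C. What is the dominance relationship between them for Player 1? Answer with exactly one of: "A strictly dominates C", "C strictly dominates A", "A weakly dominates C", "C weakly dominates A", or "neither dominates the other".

A's payoffs vs C's, by Player 2's action — C1: 4>3, C2: 14>9, C3: 6=6, C4: 13=13.
A is at least as good everywhere and strictly better somewhere (tied only at C3, C4), so A weakly but not strictly dominates C.

A weakly dominates C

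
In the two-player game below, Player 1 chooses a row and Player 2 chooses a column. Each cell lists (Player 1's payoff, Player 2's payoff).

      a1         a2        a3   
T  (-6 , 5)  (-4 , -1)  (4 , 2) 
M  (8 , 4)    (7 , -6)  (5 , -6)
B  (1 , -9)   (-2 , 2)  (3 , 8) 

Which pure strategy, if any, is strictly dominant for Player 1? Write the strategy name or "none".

M

M vs T: a1: 8>-6, a2: 7>-4, a3: 5>4.
M vs B: a1: 8>1, a2: 7>-2, a3: 5>3.
M strictly beats every other strategy against every opponent action, so it is strictly dominant.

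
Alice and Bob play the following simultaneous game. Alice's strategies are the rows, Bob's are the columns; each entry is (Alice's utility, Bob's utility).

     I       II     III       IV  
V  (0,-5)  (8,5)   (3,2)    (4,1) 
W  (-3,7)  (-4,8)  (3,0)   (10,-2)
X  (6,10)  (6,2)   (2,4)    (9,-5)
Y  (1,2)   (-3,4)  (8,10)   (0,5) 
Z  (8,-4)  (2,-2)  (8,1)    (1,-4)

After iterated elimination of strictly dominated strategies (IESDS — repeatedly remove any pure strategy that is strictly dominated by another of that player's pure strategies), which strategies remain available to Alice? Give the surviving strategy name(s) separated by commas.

Bob's strategy IV is strictly dominated by III (V: 2>1, W: 0>-2, X: 4>-5, Y: 10>5, Z: 1>-4) and is removed.
Row W is eliminated: Y beats it against every remaining column (I: 1>-3, II: -3>-4, III: 8>3).
Among the remaining strategies, none is strictly dominated by another pure strategy of the same player, so the elimination stops.
Surviving strategies — Alice: {V, X, Y, Z}; Bob: {I, II, III}.

V, X, Y, Z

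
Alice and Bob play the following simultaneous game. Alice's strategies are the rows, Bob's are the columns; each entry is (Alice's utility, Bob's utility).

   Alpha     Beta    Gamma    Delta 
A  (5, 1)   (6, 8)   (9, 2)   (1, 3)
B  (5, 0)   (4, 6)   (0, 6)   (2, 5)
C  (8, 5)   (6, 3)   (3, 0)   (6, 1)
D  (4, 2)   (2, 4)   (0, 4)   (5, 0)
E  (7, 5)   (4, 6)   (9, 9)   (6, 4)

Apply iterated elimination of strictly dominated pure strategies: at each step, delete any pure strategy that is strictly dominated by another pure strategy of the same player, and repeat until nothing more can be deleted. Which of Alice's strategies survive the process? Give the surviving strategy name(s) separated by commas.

A, C, E

Row B is eliminated: C beats it against every remaining column (Alpha: 8>5, Beta: 6>4, Gamma: 3>0, Delta: 6>2).
Alice's strategy D is strictly dominated by C (Alpha: 8>4, Beta: 6>2, Gamma: 3>0, Delta: 6>5) and is removed.
For Bob, Beta strictly dominates Delta on the remaining rows (A: 8>3, C: 3>1, E: 6>4); eliminate Delta.
Among the remaining strategies, none is strictly dominated by another pure strategy of the same player, so the elimination stops.
Surviving strategies — Alice: {A, C, E}; Bob: {Alpha, Beta, Gamma}.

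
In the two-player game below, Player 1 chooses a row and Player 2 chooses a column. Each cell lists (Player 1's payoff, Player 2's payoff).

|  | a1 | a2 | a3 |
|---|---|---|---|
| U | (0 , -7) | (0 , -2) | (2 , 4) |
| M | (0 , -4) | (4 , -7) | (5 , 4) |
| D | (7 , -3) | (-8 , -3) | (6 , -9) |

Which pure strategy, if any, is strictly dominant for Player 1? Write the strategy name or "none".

U fails to dominate M at a1 (0=0).
M fails to dominate U at a1 (0=0).
D fails to dominate U at a2 (-8<0).
No single strategy dominates all the others.

none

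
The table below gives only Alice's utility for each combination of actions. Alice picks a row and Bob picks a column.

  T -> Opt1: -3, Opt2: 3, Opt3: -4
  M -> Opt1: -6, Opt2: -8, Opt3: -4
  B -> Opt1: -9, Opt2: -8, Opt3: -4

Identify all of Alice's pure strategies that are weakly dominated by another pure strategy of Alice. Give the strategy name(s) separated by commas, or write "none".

T is not dominated — it holds its own against M at Opt1 (-3>-6); B at Opt1 (-3>-9).
M is weakly dominated by T (Opt1: -3>-6, Opt2: 3>-8, Opt3: -4=-4).
B is weakly dominated by T (Opt1: -3>-9, Opt2: 3>-8, Opt3: -4=-4).

M, B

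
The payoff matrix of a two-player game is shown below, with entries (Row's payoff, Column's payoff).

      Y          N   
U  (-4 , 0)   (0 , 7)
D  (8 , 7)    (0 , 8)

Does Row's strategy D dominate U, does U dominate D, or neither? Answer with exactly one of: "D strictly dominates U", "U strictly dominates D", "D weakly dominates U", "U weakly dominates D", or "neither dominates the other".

D weakly dominates U

Compare D to U across every action of Column: Y: 8>-4, N: 0=0.
D is at least as good everywhere and strictly better somewhere (tied only at N), so D weakly but not strictly dominates U.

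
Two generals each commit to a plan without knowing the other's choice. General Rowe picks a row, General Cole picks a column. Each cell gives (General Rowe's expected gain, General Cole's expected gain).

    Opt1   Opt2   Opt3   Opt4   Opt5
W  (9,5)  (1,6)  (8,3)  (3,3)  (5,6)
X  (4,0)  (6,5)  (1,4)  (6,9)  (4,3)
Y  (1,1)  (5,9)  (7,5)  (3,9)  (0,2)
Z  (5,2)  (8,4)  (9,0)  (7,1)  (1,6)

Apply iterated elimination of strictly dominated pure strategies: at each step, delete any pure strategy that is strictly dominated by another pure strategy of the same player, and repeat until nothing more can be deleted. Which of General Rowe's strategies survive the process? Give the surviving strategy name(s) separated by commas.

W, X, Z

For General Rowe, Z strictly dominates Y on the remaining columns (Opt1: 5>1, Opt2: 8>5, Opt3: 9>7, Opt4: 7>3, Opt5: 1>0); eliminate Y.
Column Opt1 is eliminated: Opt2 beats it against every remaining row (W: 6>5, X: 5>0, Z: 4>2).
For General Cole, Opt2 strictly dominates Opt3 on the remaining rows (W: 6>3, X: 5>4, Z: 4>0); eliminate Opt3.
Among the remaining strategies, none is strictly dominated by another pure strategy of the same player, so the elimination stops.
Surviving strategies — General Rowe: {W, X, Z}; General Cole: {Opt2, Opt4, Opt5}.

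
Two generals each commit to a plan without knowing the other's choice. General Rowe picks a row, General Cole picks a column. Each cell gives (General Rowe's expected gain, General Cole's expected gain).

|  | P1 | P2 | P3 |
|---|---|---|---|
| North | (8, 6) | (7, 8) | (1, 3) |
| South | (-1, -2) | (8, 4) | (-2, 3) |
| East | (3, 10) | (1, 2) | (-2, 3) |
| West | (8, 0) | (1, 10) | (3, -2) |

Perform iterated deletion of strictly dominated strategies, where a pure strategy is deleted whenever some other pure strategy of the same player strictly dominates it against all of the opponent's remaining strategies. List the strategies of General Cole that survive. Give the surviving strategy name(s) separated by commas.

General Rowe's strategy East is strictly dominated by North (P1: 8>3, P2: 7>1, P3: 1>-2) and is removed.
General Cole's strategy P1 is strictly dominated by P2 (North: 8>6, South: 4>-2, West: 10>0) and is removed.
Column P3 is eliminated: P2 beats it against every remaining row (North: 8>3, South: 4>3, West: 10>-2).
General Rowe's strategy North is strictly dominated by South (P2: 8>7) and is removed.
General Rowe's strategy West is strictly dominated by South (P2: 8>1) and is removed.
Among the remaining strategies, none is strictly dominated by another pure strategy of the same player, so the elimination stops.
Surviving strategies — General Rowe: {South}; General Cole: {P2}.

P2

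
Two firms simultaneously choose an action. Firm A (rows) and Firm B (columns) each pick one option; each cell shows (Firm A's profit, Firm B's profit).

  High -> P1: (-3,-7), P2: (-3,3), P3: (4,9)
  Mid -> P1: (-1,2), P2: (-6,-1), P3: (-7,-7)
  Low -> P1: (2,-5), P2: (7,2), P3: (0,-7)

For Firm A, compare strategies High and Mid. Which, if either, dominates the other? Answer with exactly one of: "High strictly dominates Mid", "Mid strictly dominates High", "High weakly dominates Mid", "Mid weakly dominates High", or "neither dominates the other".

neither dominates the other

High's payoffs vs Mid's, by Firm B's action — P1: -3<-1, P2: -3>-6, P3: 4>-7.
High does better at P2, P3 but worse at P1; neither strategy dominates the other.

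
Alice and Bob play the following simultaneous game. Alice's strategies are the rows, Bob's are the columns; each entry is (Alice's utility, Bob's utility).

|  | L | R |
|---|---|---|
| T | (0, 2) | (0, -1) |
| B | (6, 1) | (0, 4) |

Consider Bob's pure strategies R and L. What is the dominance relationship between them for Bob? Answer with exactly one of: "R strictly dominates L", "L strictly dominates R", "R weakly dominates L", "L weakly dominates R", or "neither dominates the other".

neither dominates the other

R's payoffs vs L's, by Alice's action — T: -1<2, B: 4>1.
R does better at B but worse at T; neither strategy dominates the other.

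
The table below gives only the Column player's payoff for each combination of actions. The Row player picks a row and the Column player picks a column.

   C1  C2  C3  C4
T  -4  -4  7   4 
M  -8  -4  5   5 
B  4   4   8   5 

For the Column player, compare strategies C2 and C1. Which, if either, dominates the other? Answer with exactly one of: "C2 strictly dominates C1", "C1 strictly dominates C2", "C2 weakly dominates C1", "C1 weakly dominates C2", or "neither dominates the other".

C2 weakly dominates C1

C2's payoffs vs C1's, by the Row player's action — T: -4=-4, M: -4>-8, B: 4=4.
C2 is at least as good everywhere and strictly better somewhere (tied only at T, B), so C2 weakly but not strictly dominates C1.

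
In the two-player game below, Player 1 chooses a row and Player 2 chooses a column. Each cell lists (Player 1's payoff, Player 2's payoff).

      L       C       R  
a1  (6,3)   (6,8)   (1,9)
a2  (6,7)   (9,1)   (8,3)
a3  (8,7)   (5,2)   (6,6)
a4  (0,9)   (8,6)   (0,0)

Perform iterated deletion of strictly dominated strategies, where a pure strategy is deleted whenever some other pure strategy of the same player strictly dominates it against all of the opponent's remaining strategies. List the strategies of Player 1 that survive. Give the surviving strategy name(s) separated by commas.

For Player 1, a2 strictly dominates a4 on the remaining columns (L: 6>0, C: 9>8, R: 8>0); eliminate a4.
For Player 2, R strictly dominates C on the remaining rows (a1: 9>8, a2: 3>1, a3: 6>2); eliminate C.
Player 1's strategy a1 is strictly dominated by a3 (L: 8>6, R: 6>1) and is removed.
Column R is eliminated: L beats it against every remaining row (a2: 7>3, a3: 7>6).
Row a2 is eliminated: a3 beats it against every remaining column (L: 8>6).
Among the remaining strategies, none is strictly dominated by another pure strategy of the same player, so the elimination stops.
Surviving strategies — Player 1: {a3}; Player 2: {L}.

a3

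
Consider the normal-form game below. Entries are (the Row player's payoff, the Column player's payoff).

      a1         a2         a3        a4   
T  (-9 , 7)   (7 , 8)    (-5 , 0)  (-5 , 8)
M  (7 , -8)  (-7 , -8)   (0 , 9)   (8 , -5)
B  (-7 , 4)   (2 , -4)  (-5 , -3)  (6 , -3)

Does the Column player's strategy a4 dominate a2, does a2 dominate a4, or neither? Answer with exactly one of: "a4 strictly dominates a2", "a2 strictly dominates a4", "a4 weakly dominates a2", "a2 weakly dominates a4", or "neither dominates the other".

a4 weakly dominates a2

a4's payoffs vs a2's, by the Row player's action — T: 8=8, M: -5>-8, B: -3>-4.
a4 is at least as good everywhere and strictly better somewhere (tied only at T), so a4 weakly but not strictly dominates a2.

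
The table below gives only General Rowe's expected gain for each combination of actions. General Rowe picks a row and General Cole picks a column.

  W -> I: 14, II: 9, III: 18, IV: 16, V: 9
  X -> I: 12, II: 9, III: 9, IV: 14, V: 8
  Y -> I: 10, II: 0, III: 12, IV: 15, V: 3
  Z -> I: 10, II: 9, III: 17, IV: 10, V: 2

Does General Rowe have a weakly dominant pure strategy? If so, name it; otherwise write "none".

W

W vs X: I: 14>12, II: 9=9, III: 18>9, IV: 16>14, V: 9>8.
W vs Y: I: 14>10, II: 9>0, III: 18>12, IV: 16>15, V: 9>3.
W vs Z: I: 14>10, II: 9=9, III: 18>17, IV: 16>10, V: 9>2.
W is at least as good as every other strategy against every opponent action, so it is weakly dominant.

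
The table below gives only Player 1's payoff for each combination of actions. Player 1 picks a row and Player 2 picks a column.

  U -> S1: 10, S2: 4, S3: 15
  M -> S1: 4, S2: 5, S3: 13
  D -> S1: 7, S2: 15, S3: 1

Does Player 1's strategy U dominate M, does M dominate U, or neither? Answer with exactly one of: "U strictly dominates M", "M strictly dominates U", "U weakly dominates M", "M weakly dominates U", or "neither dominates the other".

Compare U to M across each choice by Player 2: S1: 10>4, S2: 4<5, S3: 15>13.
U does better at S1, S3 but worse at S2; neither strategy dominates the other.

neither dominates the other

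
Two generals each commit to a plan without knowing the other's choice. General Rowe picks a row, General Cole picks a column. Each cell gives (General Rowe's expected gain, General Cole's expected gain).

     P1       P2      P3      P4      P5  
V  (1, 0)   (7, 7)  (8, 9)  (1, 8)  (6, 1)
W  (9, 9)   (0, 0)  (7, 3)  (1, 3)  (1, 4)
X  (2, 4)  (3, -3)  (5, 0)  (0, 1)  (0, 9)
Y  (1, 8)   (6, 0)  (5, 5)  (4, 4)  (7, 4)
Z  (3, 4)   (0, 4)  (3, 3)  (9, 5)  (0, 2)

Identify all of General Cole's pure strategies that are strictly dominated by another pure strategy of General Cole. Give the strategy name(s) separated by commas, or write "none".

P1 is not dominated — it holds its own against P2 at W (9>0); P3 at W (9>3); P4 at W (9>3); P5 at W (9>4).
P4 strictly dominates P2 — V: 8>7, W: 3>0, X: 1>-3, Y: 4>0, Z: 5>4.
Nothing dominates P3: P1 at V (9>0); P2 at V (9>7); P4 at V (9>8); P5 at V (9>1).
P4 is not dominated — it holds its own against P1 at V (8>0); P2 at V (8>7); P3 at W (3=3); P5 at V (8>1).
P5 is not dominated — it holds its own against P1 at V (1>0); P2 at W (4>0); P3 at W (4>3); P4 at W (4>3).

P2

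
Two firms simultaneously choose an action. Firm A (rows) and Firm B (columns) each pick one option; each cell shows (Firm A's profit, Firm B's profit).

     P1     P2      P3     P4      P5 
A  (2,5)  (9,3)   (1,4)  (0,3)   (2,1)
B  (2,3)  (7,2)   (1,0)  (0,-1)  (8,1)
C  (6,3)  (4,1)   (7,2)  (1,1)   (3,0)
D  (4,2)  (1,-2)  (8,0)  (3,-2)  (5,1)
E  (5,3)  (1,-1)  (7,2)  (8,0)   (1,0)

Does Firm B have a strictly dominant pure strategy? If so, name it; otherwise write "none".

P1 vs P2: A: 5>3, B: 3>2, C: 3>1, D: 2>-2, E: 3>-1.
P1 vs P3: A: 5>4, B: 3>0, C: 3>2, D: 2>0, E: 3>2.
P1 vs P4: A: 5>3, B: 3>-1, C: 3>1, D: 2>-2, E: 3>0.
P1 vs P5: A: 5>1, B: 3>1, C: 3>0, D: 2>1, E: 3>0.
P1 strictly beats every other strategy against every opponent action, so it is strictly dominant.

P1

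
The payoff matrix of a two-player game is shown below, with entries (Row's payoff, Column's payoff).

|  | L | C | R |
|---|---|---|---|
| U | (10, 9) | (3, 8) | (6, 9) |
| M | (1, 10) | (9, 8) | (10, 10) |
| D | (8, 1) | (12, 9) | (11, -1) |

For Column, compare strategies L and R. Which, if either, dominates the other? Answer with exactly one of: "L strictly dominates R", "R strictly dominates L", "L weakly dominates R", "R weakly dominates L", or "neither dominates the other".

L weakly dominates R

Compare L to R across every action of Row: U: 9=9, M: 10=10, D: 1>-1.
L is at least as good everywhere and strictly better somewhere (tied only at U, M), so L weakly but not strictly dominates R.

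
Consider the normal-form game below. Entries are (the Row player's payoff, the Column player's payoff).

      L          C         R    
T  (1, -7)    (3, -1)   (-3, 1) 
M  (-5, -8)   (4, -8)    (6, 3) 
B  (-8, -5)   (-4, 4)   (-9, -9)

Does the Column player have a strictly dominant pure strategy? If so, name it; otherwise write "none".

L fails to dominate C at T (-7<-1).
C fails to dominate L at M (-8=-8).
R fails to dominate L at B (-9<-5).
No single strategy dominates all the others.

none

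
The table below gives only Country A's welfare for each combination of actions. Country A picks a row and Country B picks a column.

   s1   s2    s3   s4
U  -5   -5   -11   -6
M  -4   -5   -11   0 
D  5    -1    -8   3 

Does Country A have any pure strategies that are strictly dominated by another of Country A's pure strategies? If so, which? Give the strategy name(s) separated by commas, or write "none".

D strictly dominates U — s1: 5>-5, s2: -1>-5, s3: -8>-11, s4: 3>-6.
M is strictly dominated by D (s1: 5>-4, s2: -1>-5, s3: -8>-11, s4: 3>0).
D: no other strategy beats it everywhere (U at s1 (5>-5); M at s1 (5>-4)).

U, M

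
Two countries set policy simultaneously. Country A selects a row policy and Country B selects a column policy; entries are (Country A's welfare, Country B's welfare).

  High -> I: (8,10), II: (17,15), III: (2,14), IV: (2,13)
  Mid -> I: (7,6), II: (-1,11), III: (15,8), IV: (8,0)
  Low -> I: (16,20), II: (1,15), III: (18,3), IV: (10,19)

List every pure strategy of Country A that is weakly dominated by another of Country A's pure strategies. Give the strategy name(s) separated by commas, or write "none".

Nothing dominates High: Mid at I (8>7); Low at II (17>1).
Mid: dominated, since Low does at least as well everywhere (I: 16>7, II: 1>-1, III: 18>15, IV: 10>8).
Nothing dominates Low: High at I (16>8); Mid at I (16>7).

Mid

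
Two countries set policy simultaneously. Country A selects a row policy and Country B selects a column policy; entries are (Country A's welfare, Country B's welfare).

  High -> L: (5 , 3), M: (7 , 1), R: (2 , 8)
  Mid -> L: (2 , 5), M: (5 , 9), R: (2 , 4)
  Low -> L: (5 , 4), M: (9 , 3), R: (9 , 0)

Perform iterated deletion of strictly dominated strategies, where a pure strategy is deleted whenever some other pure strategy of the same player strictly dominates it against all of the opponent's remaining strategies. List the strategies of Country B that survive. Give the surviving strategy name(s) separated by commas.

For Country A, Low strictly dominates Mid on the remaining columns (L: 5>2, M: 9>5, R: 9>2); eliminate Mid.
For Country B, L strictly dominates M on the remaining rows (High: 3>1, Low: 4>3); eliminate M.
Among the remaining strategies, none is strictly dominated by another pure strategy of the same player, so the elimination stops.
Surviving strategies — Country A: {High, Low}; Country B: {L, R}.

L, R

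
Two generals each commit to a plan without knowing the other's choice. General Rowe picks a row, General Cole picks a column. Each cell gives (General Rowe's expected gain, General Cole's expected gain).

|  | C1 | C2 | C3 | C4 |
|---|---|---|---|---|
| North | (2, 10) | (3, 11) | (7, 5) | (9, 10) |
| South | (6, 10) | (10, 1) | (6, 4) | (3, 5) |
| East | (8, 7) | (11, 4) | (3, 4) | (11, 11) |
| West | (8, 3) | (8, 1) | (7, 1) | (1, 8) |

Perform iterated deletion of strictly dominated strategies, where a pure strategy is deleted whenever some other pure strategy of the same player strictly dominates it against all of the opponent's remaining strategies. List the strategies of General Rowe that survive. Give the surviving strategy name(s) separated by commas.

East

General Cole's strategy C3 is strictly dominated by C1 (North: 10>5, South: 10>4, East: 7>4, West: 3>1) and is removed.
For General Rowe, East strictly dominates North on the remaining columns (C1: 8>2, C2: 11>3, C4: 11>9); eliminate North.
For General Rowe, East strictly dominates South on the remaining columns (C1: 8>6, C2: 11>10, C4: 11>3); eliminate South.
For General Cole, C4 strictly dominates C1 on the remaining rows (East: 11>7, West: 8>3); eliminate C1.
Row West is eliminated: East beats it against every remaining column (C2: 11>8, C4: 11>1).
For General Cole, C4 strictly dominates C2 on the remaining rows (East: 11>4); eliminate C2.
Among the remaining strategies, none is strictly dominated by another pure strategy of the same player, so the elimination stops.
Surviving strategies — General Rowe: {East}; General Cole: {C4}.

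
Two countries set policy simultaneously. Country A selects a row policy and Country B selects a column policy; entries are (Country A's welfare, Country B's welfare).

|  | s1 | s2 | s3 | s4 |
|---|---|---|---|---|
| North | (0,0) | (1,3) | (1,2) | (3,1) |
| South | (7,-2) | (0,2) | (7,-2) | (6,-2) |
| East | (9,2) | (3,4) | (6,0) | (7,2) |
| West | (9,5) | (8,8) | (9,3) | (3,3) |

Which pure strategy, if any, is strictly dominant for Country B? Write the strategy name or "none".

s2 vs s1: North: 3>0, South: 2>-2, East: 4>2, West: 8>5.
s2 vs s3: North: 3>2, South: 2>-2, East: 4>0, West: 8>3.
s2 vs s4: North: 3>1, South: 2>-2, East: 4>2, West: 8>3.
s2 strictly beats every other strategy against every opponent action, so it is strictly dominant.

s2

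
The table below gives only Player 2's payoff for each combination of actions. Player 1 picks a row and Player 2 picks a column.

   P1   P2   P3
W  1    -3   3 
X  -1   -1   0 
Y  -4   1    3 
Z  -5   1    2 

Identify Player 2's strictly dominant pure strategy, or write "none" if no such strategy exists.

P3

P3 vs P1: W: 3>1, X: 0>-1, Y: 3>-4, Z: 2>-5.
P3 vs P2: W: 3>-3, X: 0>-1, Y: 3>1, Z: 2>1.
P3 strictly beats every other strategy against every opponent action, so it is strictly dominant.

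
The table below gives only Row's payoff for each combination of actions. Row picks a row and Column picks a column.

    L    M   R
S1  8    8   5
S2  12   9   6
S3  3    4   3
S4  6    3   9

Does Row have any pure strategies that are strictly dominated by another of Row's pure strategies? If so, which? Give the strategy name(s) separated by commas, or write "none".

S1, S3

S1 is strictly dominated by S2 (L: 12>8, M: 9>8, R: 6>5).
S2: no other strategy beats it everywhere (S1 at L (12>8); S3 at L (12>3); S4 at L (12>6)).
S3 is strictly dominated by S1 (L: 8>3, M: 8>4, R: 5>3).
S4 is not dominated — it holds its own against S1 at R (9>5); S2 at R (9>6); S3 at L (6>3).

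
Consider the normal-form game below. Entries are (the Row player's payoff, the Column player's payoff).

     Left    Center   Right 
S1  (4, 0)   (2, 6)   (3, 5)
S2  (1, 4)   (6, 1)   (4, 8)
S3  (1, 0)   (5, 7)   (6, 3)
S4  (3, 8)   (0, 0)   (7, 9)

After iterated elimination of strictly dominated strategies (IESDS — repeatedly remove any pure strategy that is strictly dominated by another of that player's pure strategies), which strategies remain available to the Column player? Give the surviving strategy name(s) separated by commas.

Center, Right

The Column player's strategy Left is strictly dominated by Right (S1: 5>0, S2: 8>4, S3: 3>0, S4: 9>8) and is removed.
Row S1 is eliminated: S2 beats it against every remaining column (Center: 6>2, Right: 4>3).
Among the remaining strategies, none is strictly dominated by another pure strategy of the same player, so the elimination stops.
Surviving strategies — the Row player: {S2, S3, S4}; the Column player: {Center, Right}.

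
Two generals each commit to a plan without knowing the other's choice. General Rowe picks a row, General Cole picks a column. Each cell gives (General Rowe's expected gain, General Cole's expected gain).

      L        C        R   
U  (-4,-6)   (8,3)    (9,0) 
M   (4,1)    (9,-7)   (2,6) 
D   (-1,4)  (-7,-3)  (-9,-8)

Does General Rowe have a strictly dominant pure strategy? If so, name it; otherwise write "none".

none

U fails to dominate M at L (-4<4).
M fails to dominate U at R (2<9).
D fails to dominate U at C (-7<8).
No single strategy dominates all the others.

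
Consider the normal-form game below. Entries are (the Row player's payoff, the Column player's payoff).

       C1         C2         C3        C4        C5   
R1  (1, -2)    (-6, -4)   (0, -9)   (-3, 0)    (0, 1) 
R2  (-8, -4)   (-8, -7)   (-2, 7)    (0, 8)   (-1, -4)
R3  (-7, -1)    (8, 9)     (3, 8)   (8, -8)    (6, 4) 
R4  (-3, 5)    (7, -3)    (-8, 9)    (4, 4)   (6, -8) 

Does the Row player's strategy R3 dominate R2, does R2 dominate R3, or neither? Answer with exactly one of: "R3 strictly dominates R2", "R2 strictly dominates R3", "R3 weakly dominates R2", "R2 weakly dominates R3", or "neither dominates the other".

Compare R3 to R2 across every action of the Column player: C1: -7>-8, C2: 8>-8, C3: 3>-2, C4: 8>0, C5: 6>-1.
Every comparison favours R3, so R3 strictly dominates R2.

R3 strictly dominates R2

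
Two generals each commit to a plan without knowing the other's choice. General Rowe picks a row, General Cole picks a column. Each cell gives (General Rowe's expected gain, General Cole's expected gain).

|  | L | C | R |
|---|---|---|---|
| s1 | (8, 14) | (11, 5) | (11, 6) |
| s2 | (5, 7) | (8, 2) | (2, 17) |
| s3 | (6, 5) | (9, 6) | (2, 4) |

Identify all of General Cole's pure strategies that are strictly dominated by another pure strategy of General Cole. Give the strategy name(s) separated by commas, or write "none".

none

L: no other strategy beats it everywhere (C at s1 (14>5); R at s1 (14>6)).
Nothing dominates C: L at s3 (6>5); R at s3 (6>4).
R: no other strategy beats it everywhere (L at s2 (17>7); C at s1 (6>5)).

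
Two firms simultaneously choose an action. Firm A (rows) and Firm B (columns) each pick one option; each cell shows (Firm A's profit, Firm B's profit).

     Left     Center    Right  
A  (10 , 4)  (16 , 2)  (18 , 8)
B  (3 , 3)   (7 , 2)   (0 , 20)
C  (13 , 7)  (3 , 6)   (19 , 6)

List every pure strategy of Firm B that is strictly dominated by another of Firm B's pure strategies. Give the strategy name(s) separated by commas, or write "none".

Left: no other strategy beats it everywhere (Center at A (4>2); Right at C (7>6)).
Center is strictly dominated by Left (A: 4>2, B: 3>2, C: 7>6).
Nothing dominates Right: Left at A (8>4); Center at A (8>2).

Center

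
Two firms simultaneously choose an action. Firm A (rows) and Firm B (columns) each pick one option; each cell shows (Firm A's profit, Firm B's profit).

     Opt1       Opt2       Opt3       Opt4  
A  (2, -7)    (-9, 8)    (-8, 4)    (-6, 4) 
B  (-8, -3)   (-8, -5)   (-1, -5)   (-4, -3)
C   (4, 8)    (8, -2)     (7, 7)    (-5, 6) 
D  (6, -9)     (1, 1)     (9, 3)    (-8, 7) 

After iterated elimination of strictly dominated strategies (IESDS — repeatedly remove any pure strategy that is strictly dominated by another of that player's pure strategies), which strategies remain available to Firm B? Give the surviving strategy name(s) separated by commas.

Firm A's strategy A is strictly dominated by C (Opt1: 4>2, Opt2: 8>-9, Opt3: 7>-8, Opt4: -5>-6) and is removed.
For Firm B, Opt4 strictly dominates Opt2 on the remaining rows (B: -3>-5, C: 6>-2, D: 7>1); eliminate Opt2.
Among the remaining strategies, none is strictly dominated by another pure strategy of the same player, so the elimination stops.
Surviving strategies — Firm A: {B, C, D}; Firm B: {Opt1, Opt3, Opt4}.

Opt1, Opt3, Opt4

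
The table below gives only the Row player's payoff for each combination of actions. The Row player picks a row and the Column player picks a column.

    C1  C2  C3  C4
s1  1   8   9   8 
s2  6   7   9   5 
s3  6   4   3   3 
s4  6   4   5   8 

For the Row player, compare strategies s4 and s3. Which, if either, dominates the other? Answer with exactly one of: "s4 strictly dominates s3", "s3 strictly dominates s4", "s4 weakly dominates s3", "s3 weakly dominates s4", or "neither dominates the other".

s4 weakly dominates s3

s4's payoffs vs s3's, by the Column player's action — C1: 6=6, C2: 4=4, C3: 5>3, C4: 8>3.
s4 is at least as good everywhere and strictly better somewhere (tied only at C1, C2), so s4 weakly but not strictly dominates s3.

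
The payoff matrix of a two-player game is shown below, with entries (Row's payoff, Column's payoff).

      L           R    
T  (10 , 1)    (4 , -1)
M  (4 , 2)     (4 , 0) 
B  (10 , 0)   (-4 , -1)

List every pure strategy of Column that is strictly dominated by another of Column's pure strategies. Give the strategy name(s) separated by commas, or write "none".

L is not dominated — it holds its own against R at T (1>-1).
R is strictly dominated by L (T: 1>-1, M: 2>0, B: 0>-1).

R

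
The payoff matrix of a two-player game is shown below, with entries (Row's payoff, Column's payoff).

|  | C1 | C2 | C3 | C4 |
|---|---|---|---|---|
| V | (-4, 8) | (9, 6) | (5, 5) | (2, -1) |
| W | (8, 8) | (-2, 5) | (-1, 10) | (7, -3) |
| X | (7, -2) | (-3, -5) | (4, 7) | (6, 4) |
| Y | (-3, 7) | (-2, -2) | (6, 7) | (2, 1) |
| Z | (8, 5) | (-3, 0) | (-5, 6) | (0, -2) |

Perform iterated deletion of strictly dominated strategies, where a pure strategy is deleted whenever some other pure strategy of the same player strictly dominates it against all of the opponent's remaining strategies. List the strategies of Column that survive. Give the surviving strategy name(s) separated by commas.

Column C2 is eliminated: C1 beats it against every remaining row (V: 8>6, W: 8>5, X: -2>-5, Y: 7>-2, Z: 5>0).
For Column, C3 strictly dominates C4 on the remaining rows (V: 5>-1, W: 10>-3, X: 7>4, Y: 7>1, Z: 6>-2); eliminate C4.
Row's strategy V is strictly dominated by Y (C1: -3>-4, C3: 6>5) and is removed.
Among the remaining strategies, none is strictly dominated by another pure strategy of the same player, so the elimination stops.
Surviving strategies — Row: {W, X, Y, Z}; Column: {C1, C3}.

C1, C3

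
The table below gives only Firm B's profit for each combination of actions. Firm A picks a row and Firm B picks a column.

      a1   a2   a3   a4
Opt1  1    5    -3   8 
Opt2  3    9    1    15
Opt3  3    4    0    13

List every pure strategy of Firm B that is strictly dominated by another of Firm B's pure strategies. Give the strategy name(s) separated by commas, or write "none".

a1 is strictly dominated by a2 (Opt1: 5>1, Opt2: 9>3, Opt3: 4>3).
a2 is strictly dominated by a4 (Opt1: 8>5, Opt2: 15>9, Opt3: 13>4).
a3: dominated, since a1 does at least as well everywhere (Opt1: 1>-3, Opt2: 3>1, Opt3: 3>0).
a4 is not dominated — it holds its own against a1 at Opt1 (8>1); a2 at Opt1 (8>5); a3 at Opt1 (8>-3).

a1, a2, a3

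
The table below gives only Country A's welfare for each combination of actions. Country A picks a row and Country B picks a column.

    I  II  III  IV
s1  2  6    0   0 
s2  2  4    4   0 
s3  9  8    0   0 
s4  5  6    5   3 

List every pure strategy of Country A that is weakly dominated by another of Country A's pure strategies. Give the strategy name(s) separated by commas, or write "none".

s1, s2

s1: dominated, since s3 does at least as well everywhere (I: 9>2, II: 8>6, III: 0=0, IV: 0=0).
s2: dominated, since s4 does at least as well everywhere (I: 5>2, II: 6>4, III: 5>4, IV: 3>0).
s3: no other strategy beats it everywhere (s1 at I (9>2); s2 at I (9>2); s4 at I (9>5)).
Nothing dominates s4: s1 at I (5>2); s2 at I (5>2); s3 at III (5>0).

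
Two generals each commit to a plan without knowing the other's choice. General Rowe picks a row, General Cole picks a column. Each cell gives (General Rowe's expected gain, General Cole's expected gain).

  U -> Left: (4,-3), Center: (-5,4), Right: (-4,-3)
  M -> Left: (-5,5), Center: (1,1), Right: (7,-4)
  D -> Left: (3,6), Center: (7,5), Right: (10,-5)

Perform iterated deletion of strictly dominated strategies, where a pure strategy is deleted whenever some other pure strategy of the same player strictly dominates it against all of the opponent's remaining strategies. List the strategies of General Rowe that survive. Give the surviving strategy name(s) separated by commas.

U, D

For General Rowe, D strictly dominates M on the remaining columns (Left: 3>-5, Center: 7>1, Right: 10>7); eliminate M.
General Cole's strategy Right is strictly dominated by Center (U: 4>-3, D: 5>-5) and is removed.
Among the remaining strategies, none is strictly dominated by another pure strategy of the same player, so the elimination stops.
Surviving strategies — General Rowe: {U, D}; General Cole: {Left, Center}.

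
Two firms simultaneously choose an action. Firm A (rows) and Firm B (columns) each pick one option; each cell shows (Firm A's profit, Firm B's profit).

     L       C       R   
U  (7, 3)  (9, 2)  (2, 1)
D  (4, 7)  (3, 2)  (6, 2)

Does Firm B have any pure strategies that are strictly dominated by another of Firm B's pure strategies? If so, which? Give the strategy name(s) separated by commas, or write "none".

L is not dominated — it holds its own against C at U (3>2); R at U (3>1).
C: dominated, since L does at least as well everywhere (U: 3>2, D: 7>2).
R is strictly dominated by L (U: 3>1, D: 7>2).

C, R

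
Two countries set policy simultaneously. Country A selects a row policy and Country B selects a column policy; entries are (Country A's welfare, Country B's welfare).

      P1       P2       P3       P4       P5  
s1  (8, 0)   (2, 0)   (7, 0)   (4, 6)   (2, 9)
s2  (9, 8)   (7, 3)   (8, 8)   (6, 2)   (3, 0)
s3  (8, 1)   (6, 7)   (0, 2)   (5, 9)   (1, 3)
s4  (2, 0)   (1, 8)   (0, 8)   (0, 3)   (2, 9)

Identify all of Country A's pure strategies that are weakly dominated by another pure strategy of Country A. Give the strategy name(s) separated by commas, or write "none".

s1: dominated, since s2 does at least as well everywhere (P1: 9>8, P2: 7>2, P3: 8>7, P4: 6>4, P5: 3>2).
s2: no other strategy beats it everywhere (s1 at P1 (9>8); s3 at P1 (9>8); s4 at P1 (9>2)).
s3 is weakly dominated by s2 (P1: 9>8, P2: 7>6, P3: 8>0, P4: 6>5, P5: 3>1).
s1 weakly dominates s4 — P1: 8>2, P2: 2>1, P3: 7>0, P4: 4>0, P5: 2=2.

s1, s3, s4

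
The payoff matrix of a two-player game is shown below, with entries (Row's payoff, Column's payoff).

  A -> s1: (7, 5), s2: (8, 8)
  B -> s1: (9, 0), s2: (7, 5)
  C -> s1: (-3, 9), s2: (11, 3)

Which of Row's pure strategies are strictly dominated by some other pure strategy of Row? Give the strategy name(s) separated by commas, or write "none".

none

Nothing dominates A: B at s2 (8>7); C at s1 (7>-3).
B: no other strategy beats it everywhere (A at s1 (9>7); C at s1 (9>-3)).
C: no other strategy beats it everywhere (A at s2 (11>8); B at s2 (11>7)).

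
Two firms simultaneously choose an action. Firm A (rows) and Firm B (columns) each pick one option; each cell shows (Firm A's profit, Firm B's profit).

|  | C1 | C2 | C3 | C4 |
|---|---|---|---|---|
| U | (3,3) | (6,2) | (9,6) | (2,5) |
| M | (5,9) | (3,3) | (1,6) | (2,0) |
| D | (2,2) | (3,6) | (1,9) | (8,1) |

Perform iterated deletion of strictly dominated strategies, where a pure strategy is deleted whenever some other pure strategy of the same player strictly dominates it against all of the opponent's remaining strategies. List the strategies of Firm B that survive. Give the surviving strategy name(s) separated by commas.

C1, C3

For Firm B, C3 strictly dominates C2 on the remaining rows (U: 6>2, M: 6>3, D: 9>6); eliminate C2.
Column C4 is eliminated: C3 beats it against every remaining row (U: 6>5, M: 6>0, D: 9>1).
For Firm A, U strictly dominates D on the remaining columns (C1: 3>2, C3: 9>1); eliminate D.
Among the remaining strategies, none is strictly dominated by another pure strategy of the same player, so the elimination stops.
Surviving strategies — Firm A: {U, M}; Firm B: {C1, C3}.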